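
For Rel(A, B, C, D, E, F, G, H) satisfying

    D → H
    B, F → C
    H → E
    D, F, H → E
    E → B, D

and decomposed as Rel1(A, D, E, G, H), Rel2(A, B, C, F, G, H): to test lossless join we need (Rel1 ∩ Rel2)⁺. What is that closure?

Rel1 ∩ Rel2 = {A, G, H}.
H → E applies, adding E
E → B, D applies, adding B, D
Closure: {A, B, D, E, G, H}.

A, B, D, E, G, H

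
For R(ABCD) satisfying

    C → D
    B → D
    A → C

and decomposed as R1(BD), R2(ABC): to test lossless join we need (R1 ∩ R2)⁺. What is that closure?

BD

R1 ∩ R2 = {B}.
B → D applies, adding D
Closure: {BD}.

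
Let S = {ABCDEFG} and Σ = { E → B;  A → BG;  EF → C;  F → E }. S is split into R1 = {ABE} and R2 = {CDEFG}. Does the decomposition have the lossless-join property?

Common attributes: R1 ∩ R2 = {E}.
Closure of {E}: E → B applies, adding B. So (E)⁺ = {BE}.
The closure contains neither all of R1 = {ABE} nor all of R2 = {CDEFG}, so the common attributes are not a superkey of either fragment. The join is lossy.

No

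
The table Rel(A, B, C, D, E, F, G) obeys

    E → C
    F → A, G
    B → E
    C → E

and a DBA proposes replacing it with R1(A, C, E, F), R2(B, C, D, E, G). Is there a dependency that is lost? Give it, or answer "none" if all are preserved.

Check F → A, G: no single fragment contains all of {A, F, G}, and the restricted closure of {F} across the fragments never reaches {A, G}.
E → C is preserved.
B → E is preserved.
C → E is preserved.

F → A, G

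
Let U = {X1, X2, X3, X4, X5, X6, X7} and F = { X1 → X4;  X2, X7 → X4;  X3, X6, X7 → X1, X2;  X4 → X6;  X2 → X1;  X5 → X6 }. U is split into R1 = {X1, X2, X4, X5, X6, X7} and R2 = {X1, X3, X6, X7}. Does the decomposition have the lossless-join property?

Common attributes: R1 ∩ R2 = {X1, X6, X7}.
Closure of {X1, X6, X7}: X1 → X4 applies, adding X4. So (X1, X6, X7)⁺ = {X1, X4, X6, X7}.
The closure contains neither all of R1 = {X1, X2, X4, X5, X6, X7} nor all of R2 = {X1, X3, X6, X7}, so the common attributes are not a superkey of either fragment. The join is lossy.

No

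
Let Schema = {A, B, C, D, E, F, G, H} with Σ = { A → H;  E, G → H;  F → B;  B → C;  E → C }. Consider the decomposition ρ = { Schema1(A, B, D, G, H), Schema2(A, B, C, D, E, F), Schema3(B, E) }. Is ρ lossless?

Chase test. Columns are A, B, C, D, E, F, G, H; row i has aⱼ where attribute j ∈ Schemai, else bᵢⱼ.
Initial tableau (one row per fragment):
  row 1: a1 a2 b13 a4 b15 b16 a7 a8
  row 2: a1 a2 a3 a4 a5 a6 b27 b28
  row 3: b31 a2 b33 b34 a5 b36 b37 b38
Rows 1 and 2 agree on A; apply A→H and equate their H entries.
Rows 1 and 2 agree on B; apply B→C and equate their C entries.
Rows 1 and 3 agree on B; apply B→C and equate their C entries.
No row becomes fully distinguished — the join is lossy.

No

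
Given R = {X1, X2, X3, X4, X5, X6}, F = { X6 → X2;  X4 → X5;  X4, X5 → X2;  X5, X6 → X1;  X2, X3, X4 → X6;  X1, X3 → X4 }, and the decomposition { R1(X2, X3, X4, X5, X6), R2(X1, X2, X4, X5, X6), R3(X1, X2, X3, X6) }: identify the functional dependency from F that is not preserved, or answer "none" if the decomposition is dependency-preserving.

X1, X3 → X4

Check X1, X3 → X4: no single fragment contains all of {X1, X3, X4}, and the restricted closure of {X1, X3} across the fragments never reaches {X4}.
X6 → X2 is preserved.
X4 → X5 is preserved.
X4, X5 → X2 is preserved.
X5, X6 → X1 is preserved.
X2, X3, X4 → X6 is preserved.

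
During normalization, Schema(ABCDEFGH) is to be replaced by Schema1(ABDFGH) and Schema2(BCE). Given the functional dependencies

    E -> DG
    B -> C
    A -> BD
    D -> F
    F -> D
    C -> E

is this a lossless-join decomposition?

Common attributes: Schema1 ∩ Schema2 = {B}.
Closure of {B}: B → C applies, adding C; C → E applies, adding E; E → DG applies, adding DG; D → F applies, adding F. So (B)⁺ = {BCDEFG}.
This closure contains every attribute of Schema2, so Schema1 ∩ Schema2 → Schema2. The join is lossless.

Yes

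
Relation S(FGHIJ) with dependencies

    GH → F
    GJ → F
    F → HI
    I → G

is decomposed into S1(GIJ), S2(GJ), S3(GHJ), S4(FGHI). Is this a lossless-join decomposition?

Yes

Chase test. Columns are FGHIJ; row i has aⱼ where attribute j ∈ Si, else bᵢⱼ.
Initial tableau (one row per fragment):
  row 1: b11 a2 b13 a4 a5
  row 2: b21 a2 b23 b24 a5
  row 3: b31 a2 a3 b34 a5
  row 4: a1 a2 a3 a4 b45
Rows 3 and 4 agree on GH; apply GH→F and equate their F entries.
Rows 1 and 2 agree on GJ; apply GJ→F and equate their F entries.
Rows 1 and 3 agree on GJ; apply GJ→F and equate their F entries.
Rows 1 and 2 agree on F; apply F→HI and equate their HI entries.
Rows 1 and 3 agree on F; apply F→HI and equate their HI entries.
Row 1 is now all distinguished symbols — the join is lossless.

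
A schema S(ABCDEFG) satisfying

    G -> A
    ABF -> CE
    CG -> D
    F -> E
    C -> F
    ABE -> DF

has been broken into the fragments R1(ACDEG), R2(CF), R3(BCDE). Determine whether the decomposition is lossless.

Chase test. Columns are ABCDEFG; row i has aⱼ where attribute j ∈ Ri, else bᵢⱼ.
Initial tableau (one row per fragment):
  row 1: a1 b12 a3 a4 a5 b16 a7
  row 2: b21 b22 a3 b24 b25 a6 b27
  row 3: b31 a2 a3 a4 a5 b36 b37
Rows 1 and 2 agree on C; apply C→F and equate their F entries.
Rows 1 and 3 agree on C; apply C→F and equate their F entries.
Rows 1 and 2 agree on F; apply F→E and equate their E entries.
No row becomes fully distinguished — the join is lossy.

No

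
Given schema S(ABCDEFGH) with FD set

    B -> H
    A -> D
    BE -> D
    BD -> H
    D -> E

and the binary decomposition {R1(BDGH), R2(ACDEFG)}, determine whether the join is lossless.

Common attributes: R1 ∩ R2 = {DG}.
Closure of {DG}: D → E applies, adding E. So (DG)⁺ = {DEG}.
The closure contains neither all of R1 = {BDGH} nor all of R2 = {ACDEFG}, so the common attributes are not a superkey of either fragment. The join is lossy.

No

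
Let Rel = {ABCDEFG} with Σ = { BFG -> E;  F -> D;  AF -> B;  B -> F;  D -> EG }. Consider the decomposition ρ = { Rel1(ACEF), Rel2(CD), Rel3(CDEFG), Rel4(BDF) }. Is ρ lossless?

Chase test. Columns are ABCDEFG; row i has aⱼ where attribute j ∈ Reli, else bᵢⱼ.
Initial tableau (one row per fragment):
  row 1: a1 b12 a3 b14 a5 a6 b17
  row 2: b21 b22 a3 a4 b25 b26 b27
  row 3: b31 b32 a3 a4 a5 a6 a7
  row 4: b41 a2 b43 a4 b45 a6 b47
Rows 1 and 3 agree on F; apply F→D and equate their D entries.
Rows 1 and 2 agree on D; apply D→EG and equate their EG entries.
Rows 1 and 3 agree on D; apply D→EG and equate their EG entries.
Rows 1 and 4 agree on D; apply D→EG and equate their EG entries.
No row becomes fully distinguished — the join is lossy.

No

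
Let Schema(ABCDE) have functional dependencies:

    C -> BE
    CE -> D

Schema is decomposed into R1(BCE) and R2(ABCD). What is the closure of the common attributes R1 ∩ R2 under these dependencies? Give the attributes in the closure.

BCDE

R1 ∩ R2 = {BC}.
C → BE applies, adding E
CE → D applies, adding D
Closure: {BCDE}.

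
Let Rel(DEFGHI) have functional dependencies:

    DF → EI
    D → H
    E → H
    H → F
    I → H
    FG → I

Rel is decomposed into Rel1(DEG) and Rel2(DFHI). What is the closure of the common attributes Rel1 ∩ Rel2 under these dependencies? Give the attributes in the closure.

Rel1 ∩ Rel2 = {D}.
D → H applies, adding H
H → F applies, adding F
DF → EI applies, adding EI
Closure: {DEFHI}.

DEFHI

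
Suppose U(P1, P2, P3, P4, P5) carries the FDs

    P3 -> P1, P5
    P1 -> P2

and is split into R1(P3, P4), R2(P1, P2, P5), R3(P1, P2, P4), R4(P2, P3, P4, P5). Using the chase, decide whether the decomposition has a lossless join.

Chase test. Columns are P1, P2, P3, P4, P5; row i has aⱼ where attribute j ∈ Ri, else bᵢⱼ.
Initial tableau (one row per fragment):
  row 1: b11 b12 a3 a4 b15
  row 2: a1 a2 b23 b24 a5
  row 3: a1 a2 b33 a4 b35
  row 4: b41 a2 a3 a4 a5
Rows 1 and 4 agree on P3; apply P3→P1, P5 and equate their P1, P5 entries.
Rows 1 and 4 agree on P1; apply P1→P2 and equate their P2 entries.
No row becomes fully distinguished — the join is lossy.

No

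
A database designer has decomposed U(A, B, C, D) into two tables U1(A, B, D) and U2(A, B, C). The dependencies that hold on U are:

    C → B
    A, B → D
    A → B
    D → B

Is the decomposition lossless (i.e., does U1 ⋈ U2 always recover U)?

Common attributes: U1 ∩ U2 = {A, B}.
Closure of {A, B}: A, B → D applies, adding D. So (A, B)⁺ = {A, B, D}.
This closure contains every attribute of U1, so U1 ∩ U2 → U1. The join is lossless.

Yes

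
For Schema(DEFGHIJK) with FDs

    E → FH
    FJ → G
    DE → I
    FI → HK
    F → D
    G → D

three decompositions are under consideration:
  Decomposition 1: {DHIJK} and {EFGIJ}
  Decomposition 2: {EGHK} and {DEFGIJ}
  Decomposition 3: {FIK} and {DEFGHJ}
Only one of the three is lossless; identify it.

Decomposition 1: common = {IJ}, closure = {IJ} → lossy.
Decomposition 2: common = {EG}, closure = {DEFGHIK} → lossless.
Decomposition 3: common = {F}, closure = {DF} → lossy.

Decomposition 2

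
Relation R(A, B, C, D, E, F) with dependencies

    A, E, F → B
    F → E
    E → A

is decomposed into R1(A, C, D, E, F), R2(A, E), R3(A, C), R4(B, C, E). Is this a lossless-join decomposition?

No

Chase test. Columns are A, B, C, D, E, F; row i has aⱼ where attribute j ∈ Ri, else bᵢⱼ.
Initial tableau (one row per fragment):
  row 1: a1 b12 a3 a4 a5 a6
  row 2: a1 b22 b23 b24 a5 b26
  row 3: a1 b32 a3 b34 b35 b36
  row 4: b41 a2 a3 b44 a5 b46
Rows 1 and 4 agree on E; apply E→A and equate their A entries.
No row becomes fully distinguished — the join is lossy.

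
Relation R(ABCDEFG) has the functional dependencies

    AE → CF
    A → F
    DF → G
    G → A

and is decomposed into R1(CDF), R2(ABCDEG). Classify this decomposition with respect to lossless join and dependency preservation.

Lossless test: (CD)⁺ = {CD}, which is a superkey of neither fragment — lossy.
Dependency preservation: the restricted closure of {AE} across the fragments never reaches {CF}, so AE → CF cannot be enforced without a join — not preserved.

lossy and not dependency-preserving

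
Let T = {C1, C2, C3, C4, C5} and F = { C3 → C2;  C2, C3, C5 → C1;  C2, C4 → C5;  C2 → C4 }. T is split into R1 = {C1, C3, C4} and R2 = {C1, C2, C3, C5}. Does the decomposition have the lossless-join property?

Yes

Common attributes: R1 ∩ R2 = {C1, C3}.
Closure of {C1, C3}: C3 → C2 applies, adding C2; C2 → C4 applies, adding C4; C2, C4 → C5 applies, adding C5. So (C1, C3)⁺ = {C1, C2, C3, C4, C5}.
This closure contains every attribute of R1, so R1 ∩ R2 → R1. The join is lossless.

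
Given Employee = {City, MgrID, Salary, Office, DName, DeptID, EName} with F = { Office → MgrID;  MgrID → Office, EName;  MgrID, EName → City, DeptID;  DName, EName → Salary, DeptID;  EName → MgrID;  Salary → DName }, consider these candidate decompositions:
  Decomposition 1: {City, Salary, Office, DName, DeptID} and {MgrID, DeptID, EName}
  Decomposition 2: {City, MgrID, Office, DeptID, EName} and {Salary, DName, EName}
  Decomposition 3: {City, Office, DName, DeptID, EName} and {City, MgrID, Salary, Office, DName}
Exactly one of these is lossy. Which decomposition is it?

Decomposition 1

Decomposition 1: common = {DeptID}, closure = {DeptID} → lossy.
Decomposition 2: common = {EName}, closure = {City, MgrID, Office, DeptID, EName} → lossless.
Decomposition 3: common = {City, Office, DName}, closure = {City, MgrID, Salary, Office, DName, DeptID, EName} → lossless.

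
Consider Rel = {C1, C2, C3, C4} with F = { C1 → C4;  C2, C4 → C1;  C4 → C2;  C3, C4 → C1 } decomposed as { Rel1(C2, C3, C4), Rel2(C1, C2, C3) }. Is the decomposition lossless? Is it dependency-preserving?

Lossless test: (C2, C3)⁺ = {C2, C3}, which is a superkey of neither fragment — lossy.
Dependency preservation: the restricted closure of {C1} across the fragments never reaches {C4}, so C1 → C4 cannot be enforced without a join — not preserved.

lossy and not dependency-preserving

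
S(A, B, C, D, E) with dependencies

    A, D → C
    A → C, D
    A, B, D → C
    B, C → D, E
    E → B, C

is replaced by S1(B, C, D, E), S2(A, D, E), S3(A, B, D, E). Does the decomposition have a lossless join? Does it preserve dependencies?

Lossless test (chase): Rows 2 and 3 agree on A, D; apply A, D→C and equate their C entries. Rows 1 and 2 agree on E; apply E→B, C and equate their B, C entries. Row 2 is now all distinguished symbols — the join is lossless.
Dependency preservation: the restricted closure of {A, D} across the fragments never reaches {C}, so A, D → C cannot be enforced without a join — not preserved.

lossless but not dependency-preserving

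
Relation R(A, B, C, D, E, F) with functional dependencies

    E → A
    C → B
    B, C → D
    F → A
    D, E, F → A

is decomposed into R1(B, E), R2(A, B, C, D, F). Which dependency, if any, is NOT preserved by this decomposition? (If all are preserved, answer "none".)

E → A

Check E → A: no single fragment contains all of {A, E}, and the restricted closure of {E} across the fragments never reaches {A}.
C → B is preserved.
B, C → D is preserved.
F → A is preserved.
D, E, F → A is preserved.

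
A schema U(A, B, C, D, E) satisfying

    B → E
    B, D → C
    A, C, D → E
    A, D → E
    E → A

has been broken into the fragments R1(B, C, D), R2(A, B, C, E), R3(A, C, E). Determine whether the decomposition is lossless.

Yes

Chase test. Columns are A, B, C, D, E; row i has aⱼ where attribute j ∈ Ri, else bᵢⱼ.
Initial tableau (one row per fragment):
  row 1: b11 a2 a3 a4 b15
  row 2: a1 a2 a3 b24 a5
  row 3: a1 b32 a3 b34 a5
Rows 1 and 2 agree on B; apply B→E and equate their E entries.
Rows 1 and 2 agree on E; apply E→A and equate their A entries.
Row 1 is now all distinguished symbols — the join is lossless.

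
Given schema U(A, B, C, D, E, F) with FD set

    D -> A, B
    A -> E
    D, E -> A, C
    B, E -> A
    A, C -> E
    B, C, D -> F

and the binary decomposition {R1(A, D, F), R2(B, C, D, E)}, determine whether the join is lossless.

Yes

Common attributes: R1 ∩ R2 = {D}.
Closure of {D}: D → A, B applies, adding A, B; A → E applies, adding E; D, E → A, C applies, adding C; B, C, D → F applies, adding F. So (D)⁺ = {A, B, C, D, E, F}.
This closure contains every attribute of R1, so R1 ∩ R2 → R1. The join is lossless.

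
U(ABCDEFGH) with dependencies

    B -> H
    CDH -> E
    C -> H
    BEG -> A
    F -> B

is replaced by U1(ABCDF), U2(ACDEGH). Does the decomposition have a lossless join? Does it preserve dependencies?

Lossless test: (ACD)⁺ = {ACDEH}, which is a superkey of neither fragment — lossy.
Dependency preservation: the restricted closure of {B} across the fragments never reaches {H}, so B → H cannot be enforced without a join — not preserved.

lossy and not dependency-preserving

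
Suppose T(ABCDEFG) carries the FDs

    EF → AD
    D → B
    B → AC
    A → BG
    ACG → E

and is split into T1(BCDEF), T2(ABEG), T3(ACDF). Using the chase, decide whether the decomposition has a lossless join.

Yes

Chase test. Columns are ABCDEFG; row i has aⱼ where attribute j ∈ Ti, else bᵢⱼ.
Initial tableau (one row per fragment):
  row 1: b11 a2 a3 a4 a5 a6 b17
  row 2: a1 a2 b23 b24 a5 b26 a7
  row 3: a1 b32 a3 a4 b35 a6 b37
Rows 1 and 3 agree on D; apply D→B and equate their B entries.
Rows 1 and 2 agree on B; apply B→AC and equate their AC entries.
Rows 1 and 2 agree on A; apply A→BG and equate their BG entries.
Rows 1 and 3 agree on A; apply A→BG and equate their BG entries.
Rows 1 and 3 agree on ACG; apply ACG→E and equate their E entries.
Row 1 is now all distinguished symbols — the join is lossless.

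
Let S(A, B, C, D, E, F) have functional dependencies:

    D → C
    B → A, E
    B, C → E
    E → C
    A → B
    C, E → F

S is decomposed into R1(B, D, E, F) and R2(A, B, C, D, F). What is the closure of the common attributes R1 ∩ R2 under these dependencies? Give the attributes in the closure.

R1 ∩ R2 = {B, D, F}.
D → C applies, adding C
B → A, E applies, adding A, E
Closure: {A, B, C, D, E, F}.

A, B, C, D, E, F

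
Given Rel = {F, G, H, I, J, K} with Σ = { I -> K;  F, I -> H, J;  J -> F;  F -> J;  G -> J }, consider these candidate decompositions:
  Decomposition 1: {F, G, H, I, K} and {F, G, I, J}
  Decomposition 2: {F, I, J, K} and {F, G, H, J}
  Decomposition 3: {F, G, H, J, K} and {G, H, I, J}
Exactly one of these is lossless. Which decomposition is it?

Decomposition 1: common = {F, G, I}, closure = {F, G, H, I, J, K} → lossless.
Decomposition 2: common = {F, J}, closure = {F, J} → lossy.
Decomposition 3: common = {G, H, J}, closure = {F, G, H, J} → lossy.

Decomposition 1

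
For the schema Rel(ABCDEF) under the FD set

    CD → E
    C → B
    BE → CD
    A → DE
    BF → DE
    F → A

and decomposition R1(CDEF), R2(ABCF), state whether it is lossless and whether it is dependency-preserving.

Lossless test: (CF)⁺ = {ABCDEF}, which contains all of one fragment — lossless.
Dependency preservation: the restricted closure of {BE} across the fragments never reaches {CD}, so BE → CD cannot be enforced without a join — not preserved.

lossless but not dependency-preserving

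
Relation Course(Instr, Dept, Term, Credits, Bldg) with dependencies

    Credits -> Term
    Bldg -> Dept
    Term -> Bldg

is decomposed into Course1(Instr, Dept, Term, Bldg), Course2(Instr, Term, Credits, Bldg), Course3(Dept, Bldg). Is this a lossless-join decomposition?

Chase test. Columns are Instr, Dept, Term, Credits, Bldg; row i has aⱼ where attribute j ∈ Coursei, else bᵢⱼ.
Initial tableau (one row per fragment):
  row 1: a1 a2 a3 b14 a5
  row 2: a1 b22 a3 a4 a5
  row 3: b31 a2 b33 b34 a5
Rows 1 and 2 agree on Bldg; apply Bldg→Dept and equate their Dept entries.
Row 2 is now all distinguished symbols — the join is lossless.

Yes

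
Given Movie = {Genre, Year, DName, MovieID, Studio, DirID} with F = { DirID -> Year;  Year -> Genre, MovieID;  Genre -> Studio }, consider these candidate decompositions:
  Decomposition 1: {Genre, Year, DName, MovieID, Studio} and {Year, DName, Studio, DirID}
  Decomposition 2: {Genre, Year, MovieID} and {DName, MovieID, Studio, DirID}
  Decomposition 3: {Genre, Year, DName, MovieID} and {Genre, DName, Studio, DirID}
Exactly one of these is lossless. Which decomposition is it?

Decomposition 1

Decomposition 1: common = {Year, DName, Studio}, closure = {Genre, Year, DName, MovieID, Studio} → lossless.
Decomposition 2: common = {MovieID}, closure = {MovieID} → lossy.
Decomposition 3: common = {Genre, DName}, closure = {Genre, DName, Studio} → lossy.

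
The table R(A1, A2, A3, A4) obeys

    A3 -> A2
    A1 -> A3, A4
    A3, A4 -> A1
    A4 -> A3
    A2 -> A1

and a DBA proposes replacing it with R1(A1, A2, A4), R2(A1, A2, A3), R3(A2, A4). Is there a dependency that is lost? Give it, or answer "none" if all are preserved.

A3 → A2 lies within R2.
A1 → A3, A4: restricted closure across fragments reaches A3, A4.
A3, A4 → A1: restricted closure across fragments reaches A1.
A4 → A3: restricted closure across fragments reaches A3.
A2 → A1 lies within R1.
Every dependency is enforceable on the fragments, so the decomposition is dependency-preserving.

none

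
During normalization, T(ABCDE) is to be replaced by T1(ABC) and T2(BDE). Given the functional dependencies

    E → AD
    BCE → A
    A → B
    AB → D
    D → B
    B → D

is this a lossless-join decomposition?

Common attributes: T1 ∩ T2 = {B}.
Closure of {B}: B → D applies, adding D. So (B)⁺ = {BD}.
The closure contains neither all of T1 = {ABC} nor all of T2 = {BDE}, so the common attributes are not a superkey of either fragment. The join is lossy.

No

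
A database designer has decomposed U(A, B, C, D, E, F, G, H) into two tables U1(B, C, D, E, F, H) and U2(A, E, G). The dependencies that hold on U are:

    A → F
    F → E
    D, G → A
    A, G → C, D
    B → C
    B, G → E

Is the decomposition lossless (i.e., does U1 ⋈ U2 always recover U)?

Common attributes: U1 ∩ U2 = {E}.
No dependency enlarges {E}, so (E)⁺ = {E}.
The closure contains neither all of U1 = {B, C, D, E, F, H} nor all of U2 = {A, E, G}, so the common attributes are not a superkey of either fragment. The join is lossy.

No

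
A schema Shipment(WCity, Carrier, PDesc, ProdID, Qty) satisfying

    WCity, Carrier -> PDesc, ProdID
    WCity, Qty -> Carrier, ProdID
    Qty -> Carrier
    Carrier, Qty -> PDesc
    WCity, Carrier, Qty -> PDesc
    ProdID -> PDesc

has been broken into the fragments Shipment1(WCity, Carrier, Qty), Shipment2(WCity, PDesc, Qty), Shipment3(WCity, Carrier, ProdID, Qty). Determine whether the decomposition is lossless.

Yes

Chase test. Columns are WCity, Carrier, PDesc, ProdID, Qty; row i has aⱼ where attribute j ∈ Shipmenti, else bᵢⱼ.
Initial tableau (one row per fragment):
  row 1: a1 a2 b13 b14 a5
  row 2: a1 b22 a3 b24 a5
  row 3: a1 a2 b33 a4 a5
Rows 1 and 3 agree on WCity, Carrier; apply WCity, Carrier→PDesc, ProdID and equate their PDesc, ProdID entries.
Rows 1 and 2 agree on WCity, Qty; apply WCity, Qty→Carrier, ProdID and equate their Carrier, ProdID entries.
Rows 1 and 2 agree on Carrier, Qty; apply Carrier, Qty→PDesc and equate their PDesc entries.
Row 1 is now all distinguished symbols — the join is lossless.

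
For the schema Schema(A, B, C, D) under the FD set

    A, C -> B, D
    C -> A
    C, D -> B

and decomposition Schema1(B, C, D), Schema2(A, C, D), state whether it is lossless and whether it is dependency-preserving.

Lossless test: (C, D)⁺ = {A, B, C, D}, which contains all of one fragment — lossless.
Dependency preservation: A, C → B, D is not contained in any single fragment, but the restricted closure of its left-hand side across the fragments still reaches the right-hand side; the remaining FDs each lie inside some fragment. All dependencies are preserved.

lossless and dependency-preserving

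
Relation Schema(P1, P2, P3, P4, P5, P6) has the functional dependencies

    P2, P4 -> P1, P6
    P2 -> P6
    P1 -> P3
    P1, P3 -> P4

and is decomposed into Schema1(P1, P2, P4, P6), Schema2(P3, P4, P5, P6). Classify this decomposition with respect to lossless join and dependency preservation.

lossy and not dependency-preserving

Lossless test: (P4, P6)⁺ = {P4, P6}, which is a superkey of neither fragment — lossy.
Dependency preservation: the restricted closure of {P1} across the fragments never reaches {P3}, so P1 → P3 cannot be enforced without a join — not preserved.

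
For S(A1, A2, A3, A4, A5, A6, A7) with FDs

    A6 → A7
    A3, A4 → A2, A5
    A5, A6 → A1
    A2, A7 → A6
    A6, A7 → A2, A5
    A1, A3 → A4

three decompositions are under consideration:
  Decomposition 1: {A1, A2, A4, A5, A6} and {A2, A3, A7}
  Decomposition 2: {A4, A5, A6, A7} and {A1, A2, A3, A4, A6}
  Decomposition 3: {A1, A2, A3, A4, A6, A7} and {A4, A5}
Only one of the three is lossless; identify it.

Decomposition 2

Decomposition 1: common = {A2}, closure = {A2} → lossy.
Decomposition 2: common = {A4, A6}, closure = {A1, A2, A4, A5, A6, A7} → lossless.
Decomposition 3: common = {A4}, closure = {A4} → lossy.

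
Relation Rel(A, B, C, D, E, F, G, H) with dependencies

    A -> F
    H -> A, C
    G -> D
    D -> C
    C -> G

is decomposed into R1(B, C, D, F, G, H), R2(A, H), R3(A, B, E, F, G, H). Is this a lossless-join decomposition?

Yes

Chase test. Columns are A, B, C, D, E, F, G, H; row i has aⱼ where attribute j ∈ Ri, else bᵢⱼ.
Initial tableau (one row per fragment):
  row 1: b11 a2 a3 a4 b15 a6 a7 a8
  row 2: a1 b22 b23 b24 b25 b26 b27 a8
  row 3: a1 a2 b33 b34 a5 a6 a7 a8
Rows 2 and 3 agree on A; apply A→F and equate their F entries.
Rows 1 and 2 agree on H; apply H→A, C and equate their A, C entries.
Rows 1 and 3 agree on H; apply H→A, C and equate their A, C entries.
Rows 1 and 3 agree on G; apply G→D and equate their D entries.
Rows 1 and 2 agree on C; apply C→G and equate their G entries.
Rows 1 and 2 agree on G; apply G→D and equate their D entries.
Row 3 is now all distinguished symbols — the join is lossless.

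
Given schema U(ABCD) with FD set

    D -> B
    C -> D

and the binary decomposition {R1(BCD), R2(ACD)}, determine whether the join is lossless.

Common attributes: R1 ∩ R2 = {CD}.
Closure of {CD}: D → B applies, adding B. So (CD)⁺ = {BCD}.
This closure contains every attribute of R1, so R1 ∩ R2 → R1. The join is lossless.

Yes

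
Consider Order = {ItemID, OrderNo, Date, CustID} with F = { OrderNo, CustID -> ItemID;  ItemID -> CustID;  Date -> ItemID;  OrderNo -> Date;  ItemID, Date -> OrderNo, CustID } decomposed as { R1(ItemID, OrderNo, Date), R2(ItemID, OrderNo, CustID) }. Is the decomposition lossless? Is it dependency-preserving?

Lossless test: (ItemID, OrderNo)⁺ = {ItemID, OrderNo, Date, CustID}, which contains all of one fragment — lossless.
Dependency preservation: ItemID, Date → OrderNo, CustID is not contained in any single fragment, but the restricted closure of its left-hand side across the fragments still reaches the right-hand side; the remaining FDs each lie inside some fragment. All dependencies are preserved.

lossless and dependency-preserving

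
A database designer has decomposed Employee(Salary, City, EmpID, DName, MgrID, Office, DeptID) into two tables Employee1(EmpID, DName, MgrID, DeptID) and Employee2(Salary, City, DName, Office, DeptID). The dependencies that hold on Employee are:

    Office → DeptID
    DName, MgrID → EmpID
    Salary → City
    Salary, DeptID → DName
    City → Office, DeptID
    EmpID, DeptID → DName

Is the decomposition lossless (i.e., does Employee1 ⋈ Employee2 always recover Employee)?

Common attributes: Employee1 ∩ Employee2 = {DName, DeptID}.
No dependency enlarges {DName, DeptID}, so (DName, DeptID)⁺ = {DName, DeptID}.
The closure contains neither all of Employee1 = {EmpID, DName, MgrID, DeptID} nor all of Employee2 = {Salary, City, DName, Office, DeptID}, so the common attributes are not a superkey of either fragment. The join is lossy.

No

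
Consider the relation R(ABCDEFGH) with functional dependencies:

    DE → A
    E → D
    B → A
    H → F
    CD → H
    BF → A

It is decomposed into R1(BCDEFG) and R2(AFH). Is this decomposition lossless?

Common attributes: R1 ∩ R2 = {F}.
No dependency enlarges {F}, so (F)⁺ = {F}.
The closure contains neither all of R1 = {BCDEFG} nor all of R2 = {AFH}, so the common attributes are not a superkey of either fragment. The join is lossy.

No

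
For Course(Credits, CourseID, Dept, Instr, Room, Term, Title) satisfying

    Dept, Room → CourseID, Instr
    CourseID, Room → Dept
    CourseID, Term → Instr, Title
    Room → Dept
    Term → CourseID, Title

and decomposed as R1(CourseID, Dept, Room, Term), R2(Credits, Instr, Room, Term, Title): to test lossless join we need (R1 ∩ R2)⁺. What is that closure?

CourseID, Dept, Instr, Room, Term, Title

R1 ∩ R2 = {Room, Term}.
Room → Dept applies, adding Dept
Term → CourseID, Title applies, adding CourseID, Title
Dept, Room → CourseID, Instr applies, adding Instr
Closure: {CourseID, Dept, Instr, Room, Term, Title}.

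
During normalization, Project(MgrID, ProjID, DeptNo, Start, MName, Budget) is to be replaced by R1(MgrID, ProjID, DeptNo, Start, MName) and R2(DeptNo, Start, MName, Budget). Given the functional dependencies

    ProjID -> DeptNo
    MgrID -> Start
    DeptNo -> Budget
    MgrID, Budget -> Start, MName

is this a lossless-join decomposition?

Yes

Common attributes: R1 ∩ R2 = {DeptNo, Start, MName}.
Closure of {DeptNo, Start, MName}: DeptNo → Budget applies, adding Budget. So (DeptNo, Start, MName)⁺ = {DeptNo, Start, MName, Budget}.
This closure contains every attribute of R2, so R1 ∩ R2 → R2. The join is lossless.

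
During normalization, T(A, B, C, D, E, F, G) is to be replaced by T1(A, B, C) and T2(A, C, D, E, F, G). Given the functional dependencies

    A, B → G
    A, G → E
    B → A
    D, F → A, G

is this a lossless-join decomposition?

Common attributes: T1 ∩ T2 = {A, C}.
No dependency enlarges {A, C}, so (A, C)⁺ = {A, C}.
The closure contains neither all of T1 = {A, B, C} nor all of T2 = {A, C, D, E, F, G}, so the common attributes are not a superkey of either fragment. The join is lossy.

No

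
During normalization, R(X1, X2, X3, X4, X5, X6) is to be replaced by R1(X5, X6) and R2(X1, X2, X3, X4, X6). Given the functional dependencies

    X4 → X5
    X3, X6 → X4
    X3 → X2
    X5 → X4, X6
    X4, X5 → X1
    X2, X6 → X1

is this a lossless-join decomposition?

Common attributes: R1 ∩ R2 = {X6}.
No dependency enlarges {X6}, so (X6)⁺ = {X6}.
The closure contains neither all of R1 = {X5, X6} nor all of R2 = {X1, X2, X3, X4, X6}, so the common attributes are not a superkey of either fragment. The join is lossy.

No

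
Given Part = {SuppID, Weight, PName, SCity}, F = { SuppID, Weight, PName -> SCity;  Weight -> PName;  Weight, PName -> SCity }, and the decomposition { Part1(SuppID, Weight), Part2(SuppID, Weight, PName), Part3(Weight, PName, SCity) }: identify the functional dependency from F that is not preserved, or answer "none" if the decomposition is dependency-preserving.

none

SuppID, Weight, PName → SCity: restricted closure across fragments reaches SCity.
Weight → PName lies within Part2.
Weight, PName → SCity lies within Part3.
Every dependency is enforceable on the fragments, so the decomposition is dependency-preserving.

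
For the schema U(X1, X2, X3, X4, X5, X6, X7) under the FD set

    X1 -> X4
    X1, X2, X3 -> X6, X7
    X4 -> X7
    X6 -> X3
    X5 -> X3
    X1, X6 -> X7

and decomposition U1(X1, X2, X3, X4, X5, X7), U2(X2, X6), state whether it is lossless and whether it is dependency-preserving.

lossy and not dependency-preserving

Lossless test: (X2)⁺ = {X2}, which is a superkey of neither fragment — lossy.
Dependency preservation: the restricted closure of {X1, X2, X3} across the fragments never reaches {X6, X7}, so X1, X2, X3 → X6, X7 cannot be enforced without a join — not preserved.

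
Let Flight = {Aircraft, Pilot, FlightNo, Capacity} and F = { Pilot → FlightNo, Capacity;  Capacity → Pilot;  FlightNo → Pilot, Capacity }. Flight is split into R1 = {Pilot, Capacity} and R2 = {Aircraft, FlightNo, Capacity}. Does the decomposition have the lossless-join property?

Common attributes: R1 ∩ R2 = {Capacity}.
Closure of {Capacity}: Capacity → Pilot applies, adding Pilot; Pilot → FlightNo, Capacity applies, adding FlightNo. So (Capacity)⁺ = {Pilot, FlightNo, Capacity}.
This closure contains every attribute of R1, so R1 ∩ R2 → R1. The join is lossless.

Yes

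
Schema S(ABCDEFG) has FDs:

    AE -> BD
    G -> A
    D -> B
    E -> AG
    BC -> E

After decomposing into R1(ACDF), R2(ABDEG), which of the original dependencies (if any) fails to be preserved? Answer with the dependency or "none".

BC -> E

Check BC → E: no single fragment contains all of {BCE}, and the restricted closure of {BC} across the fragments never reaches {E}.
AE → BD is preserved.
G → A is preserved.
D → B is preserved.
E → AG is preserved.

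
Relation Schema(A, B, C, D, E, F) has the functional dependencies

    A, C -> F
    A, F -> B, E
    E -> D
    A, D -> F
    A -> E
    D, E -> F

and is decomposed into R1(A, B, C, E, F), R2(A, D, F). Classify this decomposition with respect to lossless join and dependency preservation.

lossless but not dependency-preserving

Lossless test: (A, F)⁺ = {A, B, D, E, F}, which contains all of one fragment — lossless.
Dependency preservation: the restricted closure of {E} across the fragments never reaches {D}, so E → D cannot be enforced without a join — not preserved.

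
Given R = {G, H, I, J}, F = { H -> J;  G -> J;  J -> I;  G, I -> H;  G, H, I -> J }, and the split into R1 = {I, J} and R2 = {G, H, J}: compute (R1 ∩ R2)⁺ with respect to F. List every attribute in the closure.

R1 ∩ R2 = {J}.
J → I applies, adding I
Closure: {I, J}.

I, J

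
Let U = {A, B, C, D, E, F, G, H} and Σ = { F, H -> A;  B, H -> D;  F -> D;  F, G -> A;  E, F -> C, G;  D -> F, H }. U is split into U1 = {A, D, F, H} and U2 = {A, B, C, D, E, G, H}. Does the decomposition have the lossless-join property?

Yes

Common attributes: U1 ∩ U2 = {A, D, H}.
Closure of {A, D, H}: D → F, H applies, adding F. So (A, D, H)⁺ = {A, D, F, H}.
This closure contains every attribute of U1, so U1 ∩ U2 → U1. The join is lossless.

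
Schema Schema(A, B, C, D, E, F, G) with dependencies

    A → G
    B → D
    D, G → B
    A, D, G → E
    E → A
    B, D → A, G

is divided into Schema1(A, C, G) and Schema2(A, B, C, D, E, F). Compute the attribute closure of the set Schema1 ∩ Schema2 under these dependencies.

Schema1 ∩ Schema2 = {A, C}.
A → G applies, adding G
Closure: {A, C, G}.

A, C, G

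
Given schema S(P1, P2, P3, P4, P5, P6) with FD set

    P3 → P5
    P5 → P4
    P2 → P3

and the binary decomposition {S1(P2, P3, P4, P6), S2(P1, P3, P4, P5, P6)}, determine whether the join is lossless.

Common attributes: S1 ∩ S2 = {P3, P4, P6}.
Closure of {P3, P4, P6}: P3 → P5 applies, adding P5. So (P3, P4, P6)⁺ = {P3, P4, P5, P6}.
The closure contains neither all of S1 = {P2, P3, P4, P6} nor all of S2 = {P1, P3, P4, P5, P6}, so the common attributes are not a superkey of either fragment. The join is lossy.

No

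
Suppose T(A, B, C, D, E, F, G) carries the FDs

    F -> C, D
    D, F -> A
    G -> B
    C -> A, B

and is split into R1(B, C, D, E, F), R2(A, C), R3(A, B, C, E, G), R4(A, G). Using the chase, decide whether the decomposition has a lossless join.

No

Chase test. Columns are A, B, C, D, E, F, G; row i has aⱼ where attribute j ∈ Ri, else bᵢⱼ.
Initial tableau (one row per fragment):
  row 1: b11 a2 a3 a4 a5 a6 b17
  row 2: a1 b22 a3 b24 b25 b26 b27
  row 3: a1 a2 a3 b34 a5 b36 a7
  row 4: a1 b42 b43 b44 b45 b46 a7
Rows 3 and 4 agree on G; apply G→B and equate their B entries.
Rows 1 and 2 agree on C; apply C→A, B and equate their A, B entries.
No row becomes fully distinguished — the join is lossy.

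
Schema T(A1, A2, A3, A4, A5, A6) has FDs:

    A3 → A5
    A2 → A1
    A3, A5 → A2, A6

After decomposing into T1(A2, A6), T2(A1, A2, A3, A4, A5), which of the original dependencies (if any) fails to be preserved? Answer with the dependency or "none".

Check A3, A5 → A2, A6: no single fragment contains all of {A2, A3, A5, A6}, and the restricted closure of {A3, A5} across the fragments never reaches {A2, A6}.
A3 → A5 is preserved.
A2 → A1 is preserved.

A3, A5 → A2, A6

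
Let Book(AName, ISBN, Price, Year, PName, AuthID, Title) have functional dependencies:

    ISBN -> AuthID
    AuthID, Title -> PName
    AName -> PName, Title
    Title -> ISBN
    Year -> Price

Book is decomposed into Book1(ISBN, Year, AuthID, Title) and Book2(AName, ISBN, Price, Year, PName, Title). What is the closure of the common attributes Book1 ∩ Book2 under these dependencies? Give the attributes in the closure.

ISBN, Price, Year, PName, AuthID, Title

Book1 ∩ Book2 = {ISBN, Year, Title}.
ISBN → AuthID applies, adding AuthID
AuthID, Title → PName applies, adding PName
Year → Price applies, adding Price
Closure: {ISBN, Price, Year, PName, AuthID, Title}.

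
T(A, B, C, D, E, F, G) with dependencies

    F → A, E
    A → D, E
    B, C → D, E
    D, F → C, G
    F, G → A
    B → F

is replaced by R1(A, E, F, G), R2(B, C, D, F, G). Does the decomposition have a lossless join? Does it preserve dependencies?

Lossless test: (F, G)⁺ = {A, C, D, E, F, G}, which contains all of one fragment — lossless.
Dependency preservation: the restricted closure of {A} across the fragments never reaches {D, E}, so A → D, E cannot be enforced without a join — not preserved.

lossless but not dependency-preserving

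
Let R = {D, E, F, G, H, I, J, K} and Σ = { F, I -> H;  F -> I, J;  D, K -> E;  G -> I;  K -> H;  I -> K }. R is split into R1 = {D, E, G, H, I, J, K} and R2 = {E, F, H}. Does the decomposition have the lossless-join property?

No

Common attributes: R1 ∩ R2 = {E, H}.
No dependency enlarges {E, H}, so (E, H)⁺ = {E, H}.
The closure contains neither all of R1 = {D, E, G, H, I, J, K} nor all of R2 = {E, F, H}, so the common attributes are not a superkey of either fragment. The join is lossy.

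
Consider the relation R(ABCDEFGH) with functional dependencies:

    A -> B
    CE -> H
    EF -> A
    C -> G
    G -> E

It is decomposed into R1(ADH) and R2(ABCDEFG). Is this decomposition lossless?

No

Common attributes: R1 ∩ R2 = {AD}.
Closure of {AD}: A → B applies, adding B. So (AD)⁺ = {ABD}.
The closure contains neither all of R1 = {ADH} nor all of R2 = {ABCDEFG}, so the common attributes are not a superkey of either fragment. The join is lossy.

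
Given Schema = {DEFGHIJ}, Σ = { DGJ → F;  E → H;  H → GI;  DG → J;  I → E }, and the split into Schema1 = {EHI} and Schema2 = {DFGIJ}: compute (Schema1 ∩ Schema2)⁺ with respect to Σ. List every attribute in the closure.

Schema1 ∩ Schema2 = {I}.
I → E applies, adding E
E → H applies, adding H
H → GI applies, adding G
Closure: {EGHI}.

EGHI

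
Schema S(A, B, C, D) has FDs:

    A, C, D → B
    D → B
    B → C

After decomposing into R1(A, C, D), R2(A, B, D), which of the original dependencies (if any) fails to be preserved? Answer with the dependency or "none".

Check B → C: no single fragment contains all of {B, C}, and the restricted closure of {B} across the fragments never reaches {C}.
A, C, D → B is preserved.
D → B is preserved.

B → C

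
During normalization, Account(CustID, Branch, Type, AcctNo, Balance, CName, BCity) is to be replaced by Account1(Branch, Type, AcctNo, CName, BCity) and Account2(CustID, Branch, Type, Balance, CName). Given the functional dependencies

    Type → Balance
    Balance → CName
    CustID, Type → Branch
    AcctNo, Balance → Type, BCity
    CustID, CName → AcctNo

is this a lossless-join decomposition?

Common attributes: Account1 ∩ Account2 = {Branch, Type, CName}.
Closure of {Branch, Type, CName}: Type → Balance applies, adding Balance. So (Branch, Type, CName)⁺ = {Branch, Type, Balance, CName}.
The closure contains neither all of Account1 = {Branch, Type, AcctNo, CName, BCity} nor all of Account2 = {CustID, Branch, Type, Balance, CName}, so the common attributes are not a superkey of either fragment. The join is lossy.

No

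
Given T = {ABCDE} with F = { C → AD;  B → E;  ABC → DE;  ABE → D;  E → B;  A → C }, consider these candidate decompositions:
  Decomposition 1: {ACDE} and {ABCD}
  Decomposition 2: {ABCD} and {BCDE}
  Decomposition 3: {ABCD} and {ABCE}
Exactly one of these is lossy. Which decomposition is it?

Decomposition 1

Decomposition 1: common = {ACD}, closure = {ACD} → lossy.
Decomposition 2: common = {BCD}, closure = {ABCDE} → lossless.
Decomposition 3: common = {ABC}, closure = {ABCDE} → lossless.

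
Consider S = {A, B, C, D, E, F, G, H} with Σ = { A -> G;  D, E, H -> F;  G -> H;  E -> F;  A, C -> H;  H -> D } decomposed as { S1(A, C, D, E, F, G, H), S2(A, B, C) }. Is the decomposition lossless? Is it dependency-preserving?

Lossless test: (A, C)⁺ = {A, C, D, G, H}, which is a superkey of neither fragment — lossy.
Dependency preservation: every FD's attributes lie within a single fragment, so each can be enforced locally — preserved.

lossy but dependency-preserving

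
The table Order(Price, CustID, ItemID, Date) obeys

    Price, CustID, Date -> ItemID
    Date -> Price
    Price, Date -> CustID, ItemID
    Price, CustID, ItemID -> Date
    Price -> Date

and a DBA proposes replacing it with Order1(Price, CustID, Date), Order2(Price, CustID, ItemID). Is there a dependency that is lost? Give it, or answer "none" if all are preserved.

none

Price, CustID, Date → ItemID: restricted closure across fragments reaches ItemID.
Date → Price lies within Order1.
Price, Date → CustID, ItemID: restricted closure across fragments reaches CustID, ItemID.
Price, CustID, ItemID → Date: restricted closure across fragments reaches Date.
Price → Date lies within Order1.
Every dependency is enforceable on the fragments, so the decomposition is dependency-preserving.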